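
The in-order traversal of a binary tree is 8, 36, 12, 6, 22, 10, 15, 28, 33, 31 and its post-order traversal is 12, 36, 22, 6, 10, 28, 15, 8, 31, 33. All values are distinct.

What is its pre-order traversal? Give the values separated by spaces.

33 8 15 10 6 36 12 22 28 31

The last element of post-order is the root; it splits in-order into left and right subtrees.
Root 33: left subtree has 8 nodes {8, 36, 12, 6, 22, 10, 15, 28}, right has 1 {31}.
  Root 8: left subtree has 0 nodes { }, right has 7 {36, 12, 6, 22, 10, 15, 28}.
    Root 15: left subtree has 5 nodes {36, 12, 6, 22, 10}, right has 1 {28}.
      Root 10: left subtree has 4 nodes {36, 12, 6, 22}, right has 0 { }.
        Root 6: left subtree has 2 nodes {36, 12}, right has 1 {22}.
          Root 36: left subtree has 0 nodes { }, right has 1 {12}.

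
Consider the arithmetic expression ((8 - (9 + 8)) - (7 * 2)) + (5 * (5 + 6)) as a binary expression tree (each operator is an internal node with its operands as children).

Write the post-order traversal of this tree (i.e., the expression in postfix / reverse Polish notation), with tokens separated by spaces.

8 9 8 + - 7 2 * - 5 5 6 + * +

Post-order on an expression tree gives postfix notation: for each operator, emit left operand, right operand, then the operator.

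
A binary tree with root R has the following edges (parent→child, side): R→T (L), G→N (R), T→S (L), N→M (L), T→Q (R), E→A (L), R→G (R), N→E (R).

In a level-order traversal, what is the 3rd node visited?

G

Level-order visits nodes level by level from the root, left to right within each level.
Level 0: R
Level 1: T, G
Level 2: S, Q, N
Level 3: M, E
Level 4: A
Full level-order sequence: R, T, G, S, Q, N, M, E, A.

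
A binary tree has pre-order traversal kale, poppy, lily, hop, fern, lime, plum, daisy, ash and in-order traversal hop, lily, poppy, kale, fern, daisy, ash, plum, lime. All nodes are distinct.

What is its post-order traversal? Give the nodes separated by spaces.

The first element of pre-order is the root; it splits in-order into left and right subtrees.
Root kale: left subtree has 3 nodes {hop, lily, poppy}, right has 5 {fern, daisy, ash, plum, lime}.
  Root poppy: left subtree has 2 nodes {hop, lily}, right has 0 { }.
    Root lily: left subtree has 1 node {hop}, right has 0 { }.
  Root fern: left subtree has 0 nodes { }, right has 4 {daisy, ash, plum, lime}.
    Root lime: left subtree has 3 nodes {daisy, ash, plum}, right has 0 { }.
      Root plum: left subtree has 2 nodes {daisy, ash}, right has 0 { }.
        Root daisy: left subtree has 0 nodes { }, right has 1 {ash}.

hop lily poppy ash daisy plum lime fern kale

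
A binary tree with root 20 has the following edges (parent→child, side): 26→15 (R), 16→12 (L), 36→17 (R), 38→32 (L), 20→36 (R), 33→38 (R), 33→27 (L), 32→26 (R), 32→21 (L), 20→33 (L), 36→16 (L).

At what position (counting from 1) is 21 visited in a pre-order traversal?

6

Pre-order visits the node, then its left subtree, then its right subtree.
Visit 20.
At 20: go left to 33.
  Visit 33.
  At 33: go left to 27.
    27 is a leaf — visit 27.
  At 33: go right to 38.
    Visit 38.
    At 38: go left to 32.
      Visit 32.
      At 32: go left to 21.
        21 is a leaf — visit 21.
      At 32: go right to 26.
        Visit 26.
        At 26: no left child.
        At 26: go right to 15.
          15 is a leaf — visit 15.
    At 38: no right child.
At 20: go right to 36.
  Visit 36.
  At 36: go left to 16.
    Visit 16.
    At 16: go left to 12.
      12 is a leaf — visit 12.
    At 16: no right child.
  At 36: go right to 17.
    17 is a leaf — visit 17.
Full pre-order sequence: 20, 33, 27, 38, 32, 21, 26, 15, 36, 16, 12, 17.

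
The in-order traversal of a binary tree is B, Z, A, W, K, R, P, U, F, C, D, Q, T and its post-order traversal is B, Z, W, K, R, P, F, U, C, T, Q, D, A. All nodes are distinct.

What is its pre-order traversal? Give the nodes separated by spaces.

A Z B D C U P R K W F Q T

The last element of post-order is the root; it splits in-order into left and right subtrees.
Root A: left subtree has 2 nodes {B, Z}, right has 10 {W, K, R, P, U, F, C, D, Q, T}.
  Root Z: left subtree has 1 node {B}, right has 0 { }.
  Root D: left subtree has 7 nodes {W, K, R, P, U, F, C}, right has 2 {Q, T}.
    Root C: left subtree has 6 nodes {W, K, R, P, U, F}, right has 0 { }.
      Root U: left subtree has 4 nodes {W, K, R, P}, right has 1 {F}.
        Root P: left subtree has 3 nodes {W, K, R}, right has 0 { }.
          Root R: left subtree has 2 nodes {W, K}, right has 0 { }.
            Root K: left subtree has 1 node {W}, right has 0 { }.
    Root Q: left subtree has 0 nodes { }, right has 1 {T}.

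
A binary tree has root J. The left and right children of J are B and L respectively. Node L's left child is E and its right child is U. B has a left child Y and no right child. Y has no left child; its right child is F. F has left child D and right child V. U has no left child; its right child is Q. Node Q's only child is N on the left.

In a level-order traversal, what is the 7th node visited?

Level-order visits nodes level by level from the root, left to right within each level.
Level 0: J
Level 1: B, L
Level 2: Y, E, U
Level 3: F, Q
Level 4: D, V, N
Full level-order sequence: J, B, L, Y, E, U, F, Q, D, V, N.

F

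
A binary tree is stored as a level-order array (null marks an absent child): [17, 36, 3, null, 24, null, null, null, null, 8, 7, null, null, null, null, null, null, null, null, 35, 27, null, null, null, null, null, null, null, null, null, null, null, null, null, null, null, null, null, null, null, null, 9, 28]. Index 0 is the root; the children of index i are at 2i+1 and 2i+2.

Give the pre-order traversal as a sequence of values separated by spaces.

17 36 24 8 35 27 9 28 7 3

Pre-order visits the node, then its left subtree, then its right subtree.
Visit 17.
At 17: go left to 36.
  Visit 36.
  At 36: no left child.
  At 36: go right to 24.
    Visit 24.
    At 24: go left to 8.
      Visit 8.
      At 8: go left to 35.
        35 is a leaf — visit 35.
      At 8: go right to 27.
        Visit 27.
        At 27: go left to 9.
          9 is a leaf — visit 9.
        At 27: go right to 28.
          28 is a leaf — visit 28.
    At 24: go right to 7.
      7 is a leaf — visit 7.
At 17: go right to 3.
  3 is a leaf — visit 3.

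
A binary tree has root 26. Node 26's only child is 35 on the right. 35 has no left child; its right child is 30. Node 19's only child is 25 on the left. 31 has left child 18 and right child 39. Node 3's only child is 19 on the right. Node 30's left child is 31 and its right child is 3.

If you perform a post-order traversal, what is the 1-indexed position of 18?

1

Post-order visits the left subtree, then the right subtree, then the node.
At 26: no left child.
At 26: go right to 35.
  At 35: no left child.
  At 35: go right to 30.
    At 30: go left to 31.
      At 31: go left to 18.
        18 is a leaf — visit 18.
      At 31: go right to 39.
        39 is a leaf — visit 39.
      Visit 31.
    At 30: go right to 3.
      At 3: no left child.
      At 3: go right to 19.
        At 19: go left to 25.
          25 is a leaf — visit 25.
        At 19: no right child.
        Visit 19.
      Visit 3.
    Visit 30.
  Visit 35.
Visit 26.
Full post-order sequence: 18, 39, 31, 25, 19, 3, 30, 35, 26.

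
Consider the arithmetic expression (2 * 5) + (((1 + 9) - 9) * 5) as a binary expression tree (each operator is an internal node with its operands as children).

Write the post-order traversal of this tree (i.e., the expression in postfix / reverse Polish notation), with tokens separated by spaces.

Post-order on an expression tree gives postfix notation: for each operator, emit left operand, right operand, then the operator.

2 5 * 1 9 + 9 - 5 * +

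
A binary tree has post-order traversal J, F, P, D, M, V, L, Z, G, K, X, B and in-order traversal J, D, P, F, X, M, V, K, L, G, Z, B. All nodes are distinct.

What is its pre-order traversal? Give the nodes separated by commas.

The last element of post-order is the root; it splits in-order into left and right subtrees.
Root B: left subtree has 11 nodes {J, D, P, F, X, M, V, K, L, G, Z}, right has 0 { }.
  Root X: left subtree has 4 nodes {J, D, P, F}, right has 6 {M, V, K, L, G, Z}.
    Root D: left subtree has 1 node {J}, right has 2 {P, F}.
      Root P: left subtree has 0 nodes { }, right has 1 {F}.
    Root K: left subtree has 2 nodes {M, V}, right has 3 {L, G, Z}.
      Root V: left subtree has 1 node {M}, right has 0 { }.
      Root G: left subtree has 1 node {L}, right has 1 {Z}.

B, X, D, J, P, F, K, V, M, G, L, Z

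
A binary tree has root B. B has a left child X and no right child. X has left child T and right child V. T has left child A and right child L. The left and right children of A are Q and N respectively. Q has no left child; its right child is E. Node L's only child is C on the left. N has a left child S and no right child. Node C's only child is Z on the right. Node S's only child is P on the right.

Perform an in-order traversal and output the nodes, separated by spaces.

In-order visits the left subtree, then the node, then the right subtree.
At B: go left to X.
  At X: go left to T.
    At T: go left to A.
      At A: go left to Q.
        At Q: no left child.
        Visit Q.
        At Q: go right to E.
          E is a leaf — visit E.
      Visit A.
      At A: go right to N.
        At N: go left to S.
          At S: no left child.
          Visit S.
          At S: go right to P.
            P is a leaf — visit P.
        Visit N.
        At N: no right child.
    Visit T.
    At T: go right to L.
      At L: go left to C.
        At C: no left child.
        Visit C.
        At C: go right to Z.
          Z is a leaf — visit Z.
      Visit L.
      At L: no right child.
  Visit X.
  At X: go right to V.
    V is a leaf — visit V.
Visit B.
At B: no right child.

Q E A S P N T C Z L X V B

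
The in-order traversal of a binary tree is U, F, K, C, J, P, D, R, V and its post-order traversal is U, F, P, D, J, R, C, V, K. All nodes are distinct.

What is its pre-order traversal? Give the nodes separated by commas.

K, F, U, V, C, R, J, D, P

The last element of post-order is the root; it splits in-order into left and right subtrees.
Root K: left subtree has 2 nodes {U, F}, right has 6 {C, J, P, D, R, V}.
  Root F: left subtree has 1 node {U}, right has 0 { }.
  Root V: left subtree has 5 nodes {C, J, P, D, R}, right has 0 { }.
    Root C: left subtree has 0 nodes { }, right has 4 {J, P, D, R}.
      Root R: left subtree has 3 nodes {J, P, D}, right has 0 { }.
        Root J: left subtree has 0 nodes { }, right has 2 {P, D}.
          Root D: left subtree has 1 node {P}, right has 0 { }.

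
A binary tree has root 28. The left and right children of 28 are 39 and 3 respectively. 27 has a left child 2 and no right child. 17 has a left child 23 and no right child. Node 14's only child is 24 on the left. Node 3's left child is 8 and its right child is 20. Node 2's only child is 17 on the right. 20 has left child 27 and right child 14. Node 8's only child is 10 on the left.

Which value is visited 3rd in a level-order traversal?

Level-order visits nodes level by level from the root, left to right within each level.
Level 0: 28
Level 1: 39, 3
Level 2: 8, 20
Level 3: 10, 27, 14
Level 4: 2, 24
Level 5: 17
Level 6: 23
Full level-order sequence: 28, 39, 3, 8, 20, 10, 27, 14, 2, 24, 17, 23.

3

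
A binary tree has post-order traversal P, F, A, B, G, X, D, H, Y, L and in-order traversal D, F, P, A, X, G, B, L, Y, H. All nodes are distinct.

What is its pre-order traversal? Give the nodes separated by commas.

L, D, X, A, F, P, G, B, Y, H

The last element of post-order is the root; it splits in-order into left and right subtrees.
Root L: left subtree has 7 nodes {D, F, P, A, X, G, B}, right has 2 {Y, H}.
  Root D: left subtree has 0 nodes { }, right has 6 {F, P, A, X, G, B}.
    Root X: left subtree has 3 nodes {F, P, A}, right has 2 {G, B}.
      Root A: left subtree has 2 nodes {F, P}, right has 0 { }.
        Root F: left subtree has 0 nodes { }, right has 1 {P}.
      Root G: left subtree has 0 nodes { }, right has 1 {B}.
  Root Y: left subtree has 0 nodes { }, right has 1 {H}.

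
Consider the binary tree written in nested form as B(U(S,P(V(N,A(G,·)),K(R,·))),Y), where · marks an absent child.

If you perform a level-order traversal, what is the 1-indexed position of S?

Level-order visits nodes level by level from the root, left to right within each level.
Level 0: B
Level 1: U, Y
Level 2: S, P
Level 3: V, K
Level 4: N, A, R
Level 5: G
Full level-order sequence: B, U, Y, S, P, V, K, N, A, R, G.

4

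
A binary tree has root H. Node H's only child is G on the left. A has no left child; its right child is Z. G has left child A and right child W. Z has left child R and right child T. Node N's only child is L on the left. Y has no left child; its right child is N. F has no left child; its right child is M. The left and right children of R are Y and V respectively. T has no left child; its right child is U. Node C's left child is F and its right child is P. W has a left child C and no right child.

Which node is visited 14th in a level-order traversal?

Level-order visits nodes level by level from the root, left to right within each level.
Level 0: H
Level 1: G
Level 2: A, W
Level 3: Z, C
Level 4: R, T, F, P
Level 5: Y, V, U, M
Level 6: N
Level 7: L
Full level-order sequence: H, G, A, W, Z, C, R, T, F, P, Y, V, U, M, N, L.

M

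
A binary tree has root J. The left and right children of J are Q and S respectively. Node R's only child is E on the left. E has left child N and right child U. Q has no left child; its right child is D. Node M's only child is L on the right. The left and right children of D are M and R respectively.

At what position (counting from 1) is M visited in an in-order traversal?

In-order visits the left subtree, then the node, then the right subtree.
At J: go left to Q.
  At Q: no left child.
  Visit Q.
  At Q: go right to D.
    At D: go left to M.
      At M: no left child.
      Visit M.
      At M: go right to L.
        L is a leaf — visit L.
    Visit D.
    At D: go right to R.
      At R: go left to E.
        At E: go left to N.
          N is a leaf — visit N.
        Visit E.
        At E: go right to U.
          U is a leaf — visit U.
      Visit R.
      At R: no right child.
Visit J.
At J: go right to S.
  S is a leaf — visit S.
Full in-order sequence: Q, M, L, D, N, E, U, R, J, S.

2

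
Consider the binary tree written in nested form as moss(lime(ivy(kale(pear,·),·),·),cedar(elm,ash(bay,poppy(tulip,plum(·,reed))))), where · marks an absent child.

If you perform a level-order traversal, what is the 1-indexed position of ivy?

Level-order visits nodes level by level from the root, left to right within each level.
Level 0: moss
Level 1: lime, cedar
Level 2: ivy, elm, ash
Level 3: kale, bay, poppy
Level 4: pear, tulip, plum
Level 5: reed
Full level-order sequence: moss, lime, cedar, ivy, elm, ash, kale, bay, poppy, pear, tulip, plum, reed.

4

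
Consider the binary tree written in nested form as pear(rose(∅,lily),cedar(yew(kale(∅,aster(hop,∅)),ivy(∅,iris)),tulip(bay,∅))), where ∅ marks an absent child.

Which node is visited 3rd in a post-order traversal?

hop

Post-order visits the left subtree, then the right subtree, then the node.
At pear: go left to rose.
  At rose: no left child.
  At rose: go right to lily.
    lily is a leaf — visit lily.
  Visit rose.
At pear: go right to cedar.
  At cedar: go left to yew.
    At yew: go left to kale.
      At kale: no left child.
      At kale: go right to aster.
        At aster: go left to hop.
          hop is a leaf — visit hop.
        At aster: no right child.
        Visit aster.
      Visit kale.
    At yew: go right to ivy.
      At ivy: no left child.
      At ivy: go right to iris.
        iris is a leaf — visit iris.
      Visit ivy.
    Visit yew.
  At cedar: go right to tulip.
    At tulip: go left to bay.
      bay is a leaf — visit bay.
    At tulip: no right child.
    Visit tulip.
  Visit cedar.
Visit pear.
Full post-order sequence: lily, rose, hop, aster, kale, iris, ivy, yew, bay, tulip, cedar, pear.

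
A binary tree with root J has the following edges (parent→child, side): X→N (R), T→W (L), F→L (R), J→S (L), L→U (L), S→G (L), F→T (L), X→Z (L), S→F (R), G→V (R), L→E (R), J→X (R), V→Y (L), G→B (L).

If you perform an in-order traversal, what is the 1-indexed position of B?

In-order visits the left subtree, then the node, then the right subtree.
At J: go left to S.
  At S: go left to G.
    At G: go left to B.
      B is a leaf — visit B.
    Visit G.
    At G: go right to V.
      At V: go left to Y.
        Y is a leaf — visit Y.
      Visit V.
      At V: no right child.
  Visit S.
  At S: go right to F.
    At F: go left to T.
      At T: go left to W.
        W is a leaf — visit W.
      Visit T.
      At T: no right child.
    Visit F.
    At F: go right to L.
      At L: go left to U.
        U is a leaf — visit U.
      Visit L.
      At L: go right to E.
        E is a leaf — visit E.
Visit J.
At J: go right to X.
  At X: go left to Z.
    Z is a leaf — visit Z.
  Visit X.
  At X: go right to N.
    N is a leaf — visit N.
Full in-order sequence: B, G, Y, V, S, W, T, F, U, L, E, J, Z, X, N.

1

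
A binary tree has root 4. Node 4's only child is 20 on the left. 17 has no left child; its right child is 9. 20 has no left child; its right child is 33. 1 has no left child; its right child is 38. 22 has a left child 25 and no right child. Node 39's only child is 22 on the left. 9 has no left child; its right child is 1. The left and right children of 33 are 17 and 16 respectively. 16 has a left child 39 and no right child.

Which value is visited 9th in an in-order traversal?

In-order visits the left subtree, then the node, then the right subtree.
At 4: go left to 20.
  At 20: no left child.
  Visit 20.
  At 20: go right to 33.
    At 33: go left to 17.
      At 17: no left child.
      Visit 17.
      At 17: go right to 9.
        At 9: no left child.
        Visit 9.
        At 9: go right to 1.
          At 1: no left child.
          Visit 1.
          At 1: go right to 38.
            38 is a leaf — visit 38.
    Visit 33.
    At 33: go right to 16.
      At 16: go left to 39.
        At 39: go left to 22.
          At 22: go left to 25.
            25 is a leaf — visit 25.
          Visit 22.
          At 22: no right child.
        Visit 39.
        At 39: no right child.
      Visit 16.
      At 16: no right child.
Visit 4.
At 4: no right child.
Full in-order sequence: 20, 17, 9, 1, 38, 33, 25, 22, 39, 16, 4.

39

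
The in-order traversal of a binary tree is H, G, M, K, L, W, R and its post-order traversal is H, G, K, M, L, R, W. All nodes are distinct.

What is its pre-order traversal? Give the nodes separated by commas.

The last element of post-order is the root; it splits in-order into left and right subtrees.
Root W: left subtree has 5 nodes {H, G, M, K, L}, right has 1 {R}.
  Root L: left subtree has 4 nodes {H, G, M, K}, right has 0 { }.
    Root M: left subtree has 2 nodes {H, G}, right has 1 {K}.
      Root G: left subtree has 1 node {H}, right has 0 { }.

W, L, M, G, H, K, R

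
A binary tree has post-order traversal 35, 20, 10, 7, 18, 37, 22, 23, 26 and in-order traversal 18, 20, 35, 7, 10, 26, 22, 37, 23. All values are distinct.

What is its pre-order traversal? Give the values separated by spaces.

The last element of post-order is the root; it splits in-order into left and right subtrees.
Root 26: left subtree has 5 nodes {18, 20, 35, 7, 10}, right has 3 {22, 37, 23}.
  Root 18: left subtree has 0 nodes { }, right has 4 {20, 35, 7, 10}.
    Root 7: left subtree has 2 nodes {20, 35}, right has 1 {10}.
      Root 20: left subtree has 0 nodes { }, right has 1 {35}.
  Root 23: left subtree has 2 nodes {22, 37}, right has 0 { }.
    Root 22: left subtree has 0 nodes { }, right has 1 {37}.

26 18 7 20 35 10 23 22 37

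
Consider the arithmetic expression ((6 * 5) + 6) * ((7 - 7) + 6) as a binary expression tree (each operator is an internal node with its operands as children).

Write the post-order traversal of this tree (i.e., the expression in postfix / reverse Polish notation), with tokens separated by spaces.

6 5 * 6 + 7 7 - 6 + *

Post-order on an expression tree gives postfix notation: for each operator, emit left operand, right operand, then the operator.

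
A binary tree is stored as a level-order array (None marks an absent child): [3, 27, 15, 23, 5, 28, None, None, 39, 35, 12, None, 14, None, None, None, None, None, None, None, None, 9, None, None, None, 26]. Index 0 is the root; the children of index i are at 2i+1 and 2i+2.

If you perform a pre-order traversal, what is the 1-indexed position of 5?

5

Pre-order visits the node, then its left subtree, then its right subtree.
Visit 3.
At 3: go left to 27.
  Visit 27.
  At 27: go left to 23.
    Visit 23.
    At 23: no left child.
    At 23: go right to 39.
      39 is a leaf — visit 39.
  At 27: go right to 5.
    Visit 5.
    At 5: go left to 35.
      35 is a leaf — visit 35.
    At 5: go right to 12.
      Visit 12.
      At 12: go left to 9.
        9 is a leaf — visit 9.
      At 12: no right child.
At 3: go right to 15.
  Visit 15.
  At 15: go left to 28.
    Visit 28.
    At 28: no left child.
    At 28: go right to 14.
      Visit 14.
      At 14: go left to 26.
        26 is a leaf — visit 26.
      At 14: no right child.
  At 15: no right child.
Full pre-order sequence: 3, 27, 23, 39, 5, 35, 12, 9, 15, 28, 14, 26.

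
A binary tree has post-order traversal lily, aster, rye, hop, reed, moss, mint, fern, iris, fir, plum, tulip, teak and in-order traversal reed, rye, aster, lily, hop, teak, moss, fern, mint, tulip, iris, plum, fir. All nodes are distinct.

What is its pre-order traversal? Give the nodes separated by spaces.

teak reed hop rye aster lily tulip fern moss mint plum iris fir

The last element of post-order is the root; it splits in-order into left and right subtrees.
Root teak: left subtree has 5 nodes {reed, rye, aster, lily, hop}, right has 7 {moss, fern, mint, tulip, iris, plum, fir}.
  Root reed: left subtree has 0 nodes { }, right has 4 {rye, aster, lily, hop}.
    Root hop: left subtree has 3 nodes {rye, aster, lily}, right has 0 { }.
      Root rye: left subtree has 0 nodes { }, right has 2 {aster, lily}.
        Root aster: left subtree has 0 nodes { }, right has 1 {lily}.
  Root tulip: left subtree has 3 nodes {moss, fern, mint}, right has 3 {iris, plum, fir}.
    Root fern: left subtree has 1 node {moss}, right has 1 {mint}.
    Root plum: left subtree has 1 node {iris}, right has 1 {fir}.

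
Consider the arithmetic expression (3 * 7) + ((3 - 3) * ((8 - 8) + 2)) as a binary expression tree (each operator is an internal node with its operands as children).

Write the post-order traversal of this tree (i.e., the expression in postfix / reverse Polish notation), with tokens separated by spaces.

3 7 * 3 3 - 8 8 - 2 + * +

Post-order on an expression tree gives postfix notation: for each operator, emit left operand, right operand, then the operator.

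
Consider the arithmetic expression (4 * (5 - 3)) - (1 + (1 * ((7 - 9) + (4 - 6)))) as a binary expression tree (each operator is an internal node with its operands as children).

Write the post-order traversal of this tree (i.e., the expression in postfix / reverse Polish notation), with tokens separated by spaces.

4 5 3 - * 1 1 7 9 - 4 6 - + * + -

Post-order on an expression tree gives postfix notation: for each operator, emit left operand, right operand, then the operator.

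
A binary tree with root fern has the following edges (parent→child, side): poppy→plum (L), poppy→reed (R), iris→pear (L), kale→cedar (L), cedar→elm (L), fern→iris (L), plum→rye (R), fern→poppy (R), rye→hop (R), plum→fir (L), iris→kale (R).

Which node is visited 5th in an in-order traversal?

In-order visits the left subtree, then the node, then the right subtree.
At fern: go left to iris.
  At iris: go left to pear.
    pear is a leaf — visit pear.
  Visit iris.
  At iris: go right to kale.
    At kale: go left to cedar.
      At cedar: go left to elm.
        elm is a leaf — visit elm.
      Visit cedar.
      At cedar: no right child.
    Visit kale.
    At kale: no right child.
Visit fern.
At fern: go right to poppy.
  At poppy: go left to plum.
    At plum: go left to fir.
      fir is a leaf — visit fir.
    Visit plum.
    At plum: go right to rye.
      At rye: no left child.
      Visit rye.
      At rye: go right to hop.
        hop is a leaf — visit hop.
  Visit poppy.
  At poppy: go right to reed.
    reed is a leaf — visit reed.
Full in-order sequence: pear, iris, elm, cedar, kale, fern, fir, plum, rye, hop, poppy, reed.

kale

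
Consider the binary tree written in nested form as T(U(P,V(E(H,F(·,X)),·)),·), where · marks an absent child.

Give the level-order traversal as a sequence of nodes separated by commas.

Level-order visits nodes level by level from the root, left to right within each level.
Level 0: T
Level 1: U
Level 2: P, V
Level 3: E
Level 4: H, F
Level 5: X

T, U, P, V, E, H, F, X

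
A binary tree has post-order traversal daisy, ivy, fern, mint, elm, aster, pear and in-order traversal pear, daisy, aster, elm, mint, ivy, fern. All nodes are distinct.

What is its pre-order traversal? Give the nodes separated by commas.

pear, aster, daisy, elm, mint, fern, ivy

The last element of post-order is the root; it splits in-order into left and right subtrees.
Root pear: left subtree has 0 nodes { }, right has 6 {daisy, aster, elm, mint, ivy, fern}.
  Root aster: left subtree has 1 node {daisy}, right has 4 {elm, mint, ivy, fern}.
    Root elm: left subtree has 0 nodes { }, right has 3 {mint, ivy, fern}.
      Root mint: left subtree has 0 nodes { }, right has 2 {ivy, fern}.
        Root fern: left subtree has 1 node {ivy}, right has 0 { }.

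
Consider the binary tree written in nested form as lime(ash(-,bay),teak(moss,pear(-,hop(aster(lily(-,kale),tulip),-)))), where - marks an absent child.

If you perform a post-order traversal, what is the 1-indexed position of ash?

2

Post-order visits the left subtree, then the right subtree, then the node.
At lime: go left to ash.
  At ash: no left child.
  At ash: go right to bay.
    bay is a leaf — visit bay.
  Visit ash.
At lime: go right to teak.
  At teak: go left to moss.
    moss is a leaf — visit moss.
  At teak: go right to pear.
    At pear: no left child.
    At pear: go right to hop.
      At hop: go left to aster.
        At aster: go left to lily.
          At lily: no left child.
          At lily: go right to kale.
            kale is a leaf — visit kale.
          Visit lily.
        At aster: go right to tulip.
          tulip is a leaf — visit tulip.
        Visit aster.
      At hop: no right child.
      Visit hop.
    Visit pear.
  Visit teak.
Visit lime.
Full post-order sequence: bay, ash, moss, kale, lily, tulip, aster, hop, pear, teak, lime.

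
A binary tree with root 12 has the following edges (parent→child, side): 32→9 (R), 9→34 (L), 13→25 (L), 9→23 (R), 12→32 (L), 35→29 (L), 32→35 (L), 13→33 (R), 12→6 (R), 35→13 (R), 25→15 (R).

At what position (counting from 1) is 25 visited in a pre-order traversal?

Pre-order visits the node, then its left subtree, then its right subtree.
Visit 12.
At 12: go left to 32.
  Visit 32.
  At 32: go left to 35.
    Visit 35.
    At 35: go left to 29.
      29 is a leaf — visit 29.
    At 35: go right to 13.
      Visit 13.
      At 13: go left to 25.
        Visit 25.
        At 25: no left child.
        At 25: go right to 15.
          15 is a leaf — visit 15.
      At 13: go right to 33.
        33 is a leaf — visit 33.
  At 32: go right to 9.
    Visit 9.
    At 9: go left to 34.
      34 is a leaf — visit 34.
    At 9: go right to 23.
      23 is a leaf — visit 23.
At 12: go right to 6.
  6 is a leaf — visit 6.
Full pre-order sequence: 12, 32, 35, 29, 13, 25, 15, 33, 9, 34, 23, 6.

6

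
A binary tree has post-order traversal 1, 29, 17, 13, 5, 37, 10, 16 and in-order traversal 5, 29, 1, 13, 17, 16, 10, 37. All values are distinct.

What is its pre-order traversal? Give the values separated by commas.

The last element of post-order is the root; it splits in-order into left and right subtrees.
Root 16: left subtree has 5 nodes {5, 29, 1, 13, 17}, right has 2 {10, 37}.
  Root 5: left subtree has 0 nodes { }, right has 4 {29, 1, 13, 17}.
    Root 13: left subtree has 2 nodes {29, 1}, right has 1 {17}.
      Root 29: left subtree has 0 nodes { }, right has 1 {1}.
  Root 10: left subtree has 0 nodes { }, right has 1 {37}.

16, 5, 13, 29, 1, 17, 10, 37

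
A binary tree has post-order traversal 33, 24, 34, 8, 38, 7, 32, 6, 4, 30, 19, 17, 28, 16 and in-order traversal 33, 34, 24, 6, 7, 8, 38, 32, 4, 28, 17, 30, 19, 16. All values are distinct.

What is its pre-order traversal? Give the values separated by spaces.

16 28 4 6 34 33 24 32 7 38 8 17 19 30

The last element of post-order is the root; it splits in-order into left and right subtrees.
Root 16: left subtree has 13 nodes {33, 34, 24, 6, 7, 8, 38, 32, 4, 28, 17, 30, 19}, right has 0 { }.
  Root 28: left subtree has 9 nodes {33, 34, 24, 6, 7, 8, 38, 32, 4}, right has 3 {17, 30, 19}.
    Root 4: left subtree has 8 nodes {33, 34, 24, 6, 7, 8, 38, 32}, right has 0 { }.
      Root 6: left subtree has 3 nodes {33, 34, 24}, right has 4 {7, 8, 38, 32}.
        Root 34: left subtree has 1 node {33}, right has 1 {24}.
        Root 32: left subtree has 3 nodes {7, 8, 38}, right has 0 { }.
          Root 7: left subtree has 0 nodes { }, right has 2 {8, 38}.
            Root 38: left subtree has 1 node {8}, right has 0 { }.
    Root 17: left subtree has 0 nodes { }, right has 2 {30, 19}.
      Root 19: left subtree has 1 node {30}, right has 0 { }.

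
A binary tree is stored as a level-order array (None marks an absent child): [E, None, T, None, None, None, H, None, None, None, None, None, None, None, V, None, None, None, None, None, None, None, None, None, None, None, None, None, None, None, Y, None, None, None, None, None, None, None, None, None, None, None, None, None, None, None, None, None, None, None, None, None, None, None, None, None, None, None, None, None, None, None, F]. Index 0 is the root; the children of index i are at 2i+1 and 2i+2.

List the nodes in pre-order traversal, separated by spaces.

E T H V Y F

Pre-order visits the node, then its left subtree, then its right subtree.
Visit E.
At E: no left child.
At E: go right to T.
  Visit T.
  At T: no left child.
  At T: go right to H.
    Visit H.
    At H: no left child.
    At H: go right to V.
      Visit V.
      At V: no left child.
      At V: go right to Y.
        Visit Y.
        At Y: no left child.
        At Y: go right to F.
          F is a leaf — visit F.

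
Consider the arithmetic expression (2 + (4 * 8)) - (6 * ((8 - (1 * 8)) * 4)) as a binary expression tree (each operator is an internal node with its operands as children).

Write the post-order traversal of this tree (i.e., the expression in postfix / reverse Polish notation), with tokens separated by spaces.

2 4 8 * + 6 8 1 8 * - 4 * * -

Post-order on an expression tree gives postfix notation: for each operator, emit left operand, right operand, then the operator.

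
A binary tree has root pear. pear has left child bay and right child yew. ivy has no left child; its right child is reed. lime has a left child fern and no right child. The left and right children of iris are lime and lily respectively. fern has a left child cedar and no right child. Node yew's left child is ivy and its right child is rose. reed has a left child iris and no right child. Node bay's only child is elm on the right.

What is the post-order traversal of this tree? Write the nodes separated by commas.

elm, bay, cedar, fern, lime, lily, iris, reed, ivy, rose, yew, pear

Post-order visits the left subtree, then the right subtree, then the node.
At pear: go left to bay.
  At bay: no left child.
  At bay: go right to elm.
    elm is a leaf — visit elm.
  Visit bay.
At pear: go right to yew.
  At yew: go left to ivy.
    At ivy: no left child.
    At ivy: go right to reed.
      At reed: go left to iris.
        At iris: go left to lime.
          At lime: go left to fern.
            At fern: go left to cedar.
              cedar is a leaf — visit cedar.
            At fern: no right child.
            Visit fern.
          At lime: no right child.
          Visit lime.
        At iris: go right to lily.
          lily is a leaf — visit lily.
        Visit iris.
      At reed: no right child.
      Visit reed.
    Visit ivy.
  At yew: go right to rose.
    rose is a leaf — visit rose.
  Visit yew.
Visit pear.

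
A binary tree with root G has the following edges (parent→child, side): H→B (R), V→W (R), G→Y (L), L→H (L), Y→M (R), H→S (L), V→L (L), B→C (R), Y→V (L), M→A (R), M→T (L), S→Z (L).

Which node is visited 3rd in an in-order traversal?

In-order visits the left subtree, then the node, then the right subtree.
At G: go left to Y.
  At Y: go left to V.
    At V: go left to L.
      At L: go left to H.
        At H: go left to S.
          At S: go left to Z.
            Z is a leaf — visit Z.
          Visit S.
          At S: no right child.
        Visit H.
        At H: go right to B.
          At B: no left child.
          Visit B.
          At B: go right to C.
            C is a leaf — visit C.
      Visit L.
      At L: no right child.
    Visit V.
    At V: go right to W.
      W is a leaf — visit W.
  Visit Y.
  At Y: go right to M.
    At M: go left to T.
      T is a leaf — visit T.
    Visit M.
    At M: go right to A.
      A is a leaf — visit A.
Visit G.
At G: no right child.
Full in-order sequence: Z, S, H, B, C, L, V, W, Y, T, M, A, G.

H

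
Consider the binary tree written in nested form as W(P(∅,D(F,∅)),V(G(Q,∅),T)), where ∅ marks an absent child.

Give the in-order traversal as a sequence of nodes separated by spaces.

P F D W Q G V T

In-order visits the left subtree, then the node, then the right subtree.
At W: go left to P.
  At P: no left child.
  Visit P.
  At P: go right to D.
    At D: go left to F.
      F is a leaf — visit F.
    Visit D.
    At D: no right child.
Visit W.
At W: go right to V.
  At V: go left to G.
    At G: go left to Q.
      Q is a leaf — visit Q.
    Visit G.
    At G: no right child.
  Visit V.
  At V: go right to T.
    T is a leaf — visit T.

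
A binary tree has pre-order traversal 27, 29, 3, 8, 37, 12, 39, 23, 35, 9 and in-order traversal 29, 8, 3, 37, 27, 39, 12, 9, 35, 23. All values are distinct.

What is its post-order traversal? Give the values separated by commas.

8, 37, 3, 29, 39, 9, 35, 23, 12, 27

The first element of pre-order is the root; it splits in-order into left and right subtrees.
Root 27: left subtree has 4 nodes {29, 8, 3, 37}, right has 5 {39, 12, 9, 35, 23}.
  Root 29: left subtree has 0 nodes { }, right has 3 {8, 3, 37}.
    Root 3: left subtree has 1 node {8}, right has 1 {37}.
  Root 12: left subtree has 1 node {39}, right has 3 {9, 35, 23}.
    Root 23: left subtree has 2 nodes {9, 35}, right has 0 { }.
      Root 35: left subtree has 1 node {9}, right has 0 { }.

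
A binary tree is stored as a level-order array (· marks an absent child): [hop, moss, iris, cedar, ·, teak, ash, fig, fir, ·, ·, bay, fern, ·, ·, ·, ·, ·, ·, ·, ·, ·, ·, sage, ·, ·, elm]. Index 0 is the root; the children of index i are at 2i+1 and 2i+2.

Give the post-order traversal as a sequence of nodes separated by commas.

Post-order visits the left subtree, then the right subtree, then the node.
At hop: go left to moss.
  At moss: go left to cedar.
    At cedar: go left to fig.
      fig is a leaf — visit fig.
    At cedar: go right to fir.
      fir is a leaf — visit fir.
    Visit cedar.
  At moss: no right child.
  Visit moss.
At hop: go right to iris.
  At iris: go left to teak.
    At teak: go left to bay.
      At bay: go left to sage.
        sage is a leaf — visit sage.
      At bay: no right child.
      Visit bay.
    At teak: go right to fern.
      At fern: no left child.
      At fern: go right to elm.
        elm is a leaf — visit elm.
      Visit fern.
    Visit teak.
  At iris: go right to ash.
    ash is a leaf — visit ash.
  Visit iris.
Visit hop.

fig, fir, cedar, moss, sage, bay, elm, fern, teak, ash, iris, hop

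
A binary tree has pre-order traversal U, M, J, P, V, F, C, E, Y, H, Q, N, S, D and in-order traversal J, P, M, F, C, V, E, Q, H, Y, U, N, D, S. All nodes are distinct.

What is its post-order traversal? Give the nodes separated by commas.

The first element of pre-order is the root; it splits in-order into left and right subtrees.
Root U: left subtree has 10 nodes {J, P, M, F, C, V, E, Q, H, Y}, right has 3 {N, D, S}.
  Root M: left subtree has 2 nodes {J, P}, right has 7 {F, C, V, E, Q, H, Y}.
    Root J: left subtree has 0 nodes { }, right has 1 {P}.
    Root V: left subtree has 2 nodes {F, C}, right has 4 {E, Q, H, Y}.
      Root F: left subtree has 0 nodes { }, right has 1 {C}.
      Root E: left subtree has 0 nodes { }, right has 3 {Q, H, Y}.
        Root Y: left subtree has 2 nodes {Q, H}, right has 0 { }.
          Root H: left subtree has 1 node {Q}, right has 0 { }.
  Root N: left subtree has 0 nodes { }, right has 2 {D, S}.
    Root S: left subtree has 1 node {D}, right has 0 { }.

P, J, C, F, Q, H, Y, E, V, M, D, S, N, U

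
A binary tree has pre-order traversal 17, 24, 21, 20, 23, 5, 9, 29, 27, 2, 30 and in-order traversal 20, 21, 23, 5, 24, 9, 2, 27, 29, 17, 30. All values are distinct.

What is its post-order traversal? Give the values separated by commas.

20, 5, 23, 21, 2, 27, 29, 9, 24, 30, 17

The first element of pre-order is the root; it splits in-order into left and right subtrees.
Root 17: left subtree has 9 nodes {20, 21, 23, 5, 24, 9, 2, 27, 29}, right has 1 {30}.
  Root 24: left subtree has 4 nodes {20, 21, 23, 5}, right has 4 {9, 2, 27, 29}.
    Root 21: left subtree has 1 node {20}, right has 2 {23, 5}.
      Root 23: left subtree has 0 nodes { }, right has 1 {5}.
    Root 9: left subtree has 0 nodes { }, right has 3 {2, 27, 29}.
      Root 29: left subtree has 2 nodes {2, 27}, right has 0 { }.
        Root 27: left subtree has 1 node {2}, right has 0 { }.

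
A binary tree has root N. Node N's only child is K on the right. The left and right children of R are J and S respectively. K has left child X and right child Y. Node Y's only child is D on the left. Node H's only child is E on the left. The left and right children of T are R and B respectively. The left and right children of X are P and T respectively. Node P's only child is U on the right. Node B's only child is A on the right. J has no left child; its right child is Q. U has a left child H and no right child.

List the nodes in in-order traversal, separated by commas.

In-order visits the left subtree, then the node, then the right subtree.
At N: no left child.
Visit N.
At N: go right to K.
  At K: go left to X.
    At X: go left to P.
      At P: no left child.
      Visit P.
      At P: go right to U.
        At U: go left to H.
          At H: go left to E.
            E is a leaf — visit E.
          Visit H.
          At H: no right child.
        Visit U.
        At U: no right child.
    Visit X.
    At X: go right to T.
      At T: go left to R.
        At R: go left to J.
          At J: no left child.
          Visit J.
          At J: go right to Q.
            Q is a leaf — visit Q.
        Visit R.
        At R: go right to S.
          S is a leaf — visit S.
      Visit T.
      At T: go right to B.
        At B: no left child.
        Visit B.
        At B: go right to A.
          A is a leaf — visit A.
  Visit K.
  At K: go right to Y.
    At Y: go left to D.
      D is a leaf — visit D.
    Visit Y.
    At Y: no right child.

N, P, E, H, U, X, J, Q, R, S, T, B, A, K, D, Y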